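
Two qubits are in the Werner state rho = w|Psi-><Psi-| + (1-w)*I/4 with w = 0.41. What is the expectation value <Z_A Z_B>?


|Psi-> = (|01> - |10>)/sqrt(2)
For the pure Bell state, <Z_A Z_B> = -1 (Bell-state Pauli correlator).
The maximally-mixed part I/4 has tr(I/4 * P tensor P) = 0 for any traceless Pauli P.
So <Z_A Z_B>_rho = w * (-1) + (1 - w) * 0
= 0.41 * (-1)
= -0.4100

-0.4100


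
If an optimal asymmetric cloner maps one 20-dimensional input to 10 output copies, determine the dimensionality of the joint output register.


Output space = H^(tensor 10) where dim(H) = 20
dim = 20^10
= 400 (after 2 factors)
= 8000 (after 3 factors)
= 160000 (after 4 factors)
= 3200000 (after 5 factors)
= 64000000 (after 6 factors)
= 1280000000 (after 7 factors)
= 25600000000 (after 8 factors)
= 512000000000 (after 9 factors)
= 10240000000000 (after 10 factors)
= 10240000000000

10240000000000


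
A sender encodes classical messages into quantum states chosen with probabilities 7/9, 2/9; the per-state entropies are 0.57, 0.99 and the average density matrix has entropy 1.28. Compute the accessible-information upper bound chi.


chi = S(rho) - sum_i p_i * S(rho_i)
Weighted entropy = 7/9 * 0.57 + 2/9 * 0.99
= 0.6633
chi = 1.28 - 0.6633
= 0.6167

0.6167


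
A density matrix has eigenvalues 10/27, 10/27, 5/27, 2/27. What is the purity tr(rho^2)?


tr(rho^2) = sum of eigenvalues squared
= (10/27)^2 + (10/27)^2 + (5/27)^2 + (2/27)^2
= (100 + 100 + 25 + 4) / 729
= 229/729
= 0.3141

0.3141


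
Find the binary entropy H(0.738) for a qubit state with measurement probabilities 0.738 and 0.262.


S = -p*log2(p) - (1-p)*log2(1-p)
p = 0.7380, 1-p = 0.2620
= -0.7380 * log2(0.7380) - 0.2620 * log2(0.2620)
= -(-0.3235) - (-0.5063)
= 0.8297

0.8297


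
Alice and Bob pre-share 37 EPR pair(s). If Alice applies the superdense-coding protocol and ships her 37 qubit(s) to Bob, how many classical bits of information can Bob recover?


Superdense coding allows 2 classical bits per shared entangled pair.
37 pair(s) -> 2 * 37 = 74 classical bits

74


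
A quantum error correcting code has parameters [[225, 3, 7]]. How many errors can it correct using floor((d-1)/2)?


Code parameters: [[225, 3, 7]], distance d = 7.
Number of correctable errors = floor((d-1)/2)
= floor((7 - 1)/2)
= floor(6/2)
= 3

3


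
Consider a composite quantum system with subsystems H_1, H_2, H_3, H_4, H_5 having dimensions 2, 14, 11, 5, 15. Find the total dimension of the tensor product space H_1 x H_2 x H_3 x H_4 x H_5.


dim(H_1 x H_2 x H_3 x H_4 x H_5) = 2 * 14 * 11 * 5 * 15
= 28 * 11 * 5 * 15
= 308 * 5 * 15
= 1540 * 15
= 23100

23100


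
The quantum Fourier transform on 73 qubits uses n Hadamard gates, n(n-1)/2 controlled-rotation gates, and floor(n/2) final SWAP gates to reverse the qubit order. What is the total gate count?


Hadamard gates: 73
Controlled rotations: n*(n-1)/2 = 73*72/2 = 2628
SWAP gates: floor(n/2) = floor(73/2) = 36
Total = 73 + 2628 + 36
= 2737

2737


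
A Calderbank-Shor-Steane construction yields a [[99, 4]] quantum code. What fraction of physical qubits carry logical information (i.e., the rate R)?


Code rate R = k/n
= 4/99
= 0.0404

0.0404


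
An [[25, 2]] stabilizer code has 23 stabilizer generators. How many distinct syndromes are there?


Each stabilizer generator gives a binary (+1 or -1) measurement outcome.
With 23 independent generators:
Total syndromes = 2^23
= 8388608

8388608


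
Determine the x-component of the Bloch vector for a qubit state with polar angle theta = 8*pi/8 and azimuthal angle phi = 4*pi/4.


theta = 3.1416, phi = 3.1416
r_x = sin(theta)*cos(phi) = 0.0000 * -1.0000
r_x = 0.0000

0.0000


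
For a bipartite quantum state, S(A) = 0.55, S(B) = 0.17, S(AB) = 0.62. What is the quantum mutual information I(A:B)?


I(A:B) = S(A) + S(B) - S(AB)
= 0.55 + 0.17 - 0.62
= 0.1000

0.1000


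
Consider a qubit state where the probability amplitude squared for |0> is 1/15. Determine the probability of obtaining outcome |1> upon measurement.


|alpha|^2 = 1/15 = 0.0667
|beta|^2 = 1 - 1/15 = 14/15 = 0.9333
P(|1>) = |beta|^2 = 0.9333

0.9333


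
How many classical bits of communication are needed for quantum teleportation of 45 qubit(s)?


Quantum teleportation requires 2 classical bits per qubit teleported.
45 qubit(s) -> 2 * 45 = 90 classical bits

90


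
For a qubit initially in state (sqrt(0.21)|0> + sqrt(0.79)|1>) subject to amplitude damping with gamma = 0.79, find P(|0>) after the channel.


For amplitude damping with parameter gamma on state sqrt(a)|0> + sqrt(b)|1>:
alpha^2 = 0.21, beta^2 = 0.79
P(|0>) = alpha^2 + gamma * beta^2
= 0.21 + 0.79 * 0.79
= 0.21 + 0.6241
= 0.8341

0.8341


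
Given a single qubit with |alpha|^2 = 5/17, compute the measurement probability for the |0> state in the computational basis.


|alpha|^2 = 5/17 = 0.2941
|beta|^2 = 1 - 5/17 = 12/17 = 0.7059
P(|0>) = |alpha|^2 = 0.2941

0.2941


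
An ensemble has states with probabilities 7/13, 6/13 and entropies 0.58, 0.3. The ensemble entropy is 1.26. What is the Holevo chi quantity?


chi = S(rho) - sum_i p_i * S(rho_i)
Weighted entropy = 7/13 * 0.58 + 6/13 * 0.3
= 0.4508
chi = 1.26 - 0.4508
= 0.8092

0.8092


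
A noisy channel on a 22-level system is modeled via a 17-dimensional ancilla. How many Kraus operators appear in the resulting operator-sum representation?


Tracing out the environment in an orthonormal basis {|i>_E} gives Kraus operators K_i = <i|_E U |0>_E.
Number of Kraus operators = dim(H_env) = d_env
= 17

17


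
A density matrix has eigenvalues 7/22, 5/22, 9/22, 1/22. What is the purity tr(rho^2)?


tr(rho^2) = sum of eigenvalues squared
= (7/22)^2 + (5/22)^2 + (9/22)^2 + (1/22)^2
= (49 + 25 + 81 + 1) / 484
= 156/484
= 0.3223

0.3223


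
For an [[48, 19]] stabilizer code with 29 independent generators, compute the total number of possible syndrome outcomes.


Each stabilizer generator gives a binary (+1 or -1) measurement outcome.
With 29 independent generators:
Total syndromes = 2^29
= 536870912

536870912


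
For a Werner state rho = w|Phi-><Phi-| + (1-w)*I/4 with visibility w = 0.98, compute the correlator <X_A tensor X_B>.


|Phi-> = (|00> - |11>)/sqrt(2)
For the pure Bell state, <X_A X_B> = -1 (Bell-state Pauli correlator).
The maximally-mixed part I/4 has tr(I/4 * P tensor P) = 0 for any traceless Pauli P.
So <X_A X_B>_rho = w * (-1) + (1 - w) * 0
= 0.98 * (-1)
= -0.9800

-0.9800


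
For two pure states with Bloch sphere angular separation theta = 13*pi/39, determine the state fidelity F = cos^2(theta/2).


For states separated by angle theta on Bloch sphere:
F = cos^2(theta/2)
theta = 13*pi/39 = 1.0472
theta/2 = 0.5236
cos(theta/2) = 0.8660
F = 0.7500

0.7500


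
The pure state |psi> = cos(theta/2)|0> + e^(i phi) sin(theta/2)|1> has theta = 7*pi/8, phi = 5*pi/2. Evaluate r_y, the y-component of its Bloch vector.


theta = 2.7489, phi = 7.8540
r_y = sin(theta)*sin(phi) = 0.3827 * 1.0000
r_y = 0.3827

0.3827


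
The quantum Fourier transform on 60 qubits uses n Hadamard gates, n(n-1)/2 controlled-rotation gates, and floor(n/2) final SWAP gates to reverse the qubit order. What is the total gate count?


Hadamard gates: 60
Controlled rotations: n*(n-1)/2 = 60*59/2 = 1770
SWAP gates: floor(n/2) = floor(60/2) = 30
Total = 60 + 1770 + 30
= 1860

1860


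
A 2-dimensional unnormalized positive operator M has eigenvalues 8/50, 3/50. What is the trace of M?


tr(M) = sum of eigenvalues
= 8/50 + 3/50
= 11/50
= 0.2200

0.2200


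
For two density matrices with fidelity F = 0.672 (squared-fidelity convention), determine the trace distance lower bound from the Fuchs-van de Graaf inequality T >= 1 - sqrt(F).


Fuchs-van de Graaf (squared-fidelity convention): 1 - sqrt(F) <= T <= sqrt(1 - F).
Lower bound: T >= 1 - sqrt(F)
sqrt(F) = sqrt(0.672) = 0.8198
T >= 1 - 0.8198
T >= 0.1802

0.1802


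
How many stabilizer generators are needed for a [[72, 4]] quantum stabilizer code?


For an [[n,k]] stabilizer code:
Number of stabilizer generators = n - k
= 72 - 4
= 68

68


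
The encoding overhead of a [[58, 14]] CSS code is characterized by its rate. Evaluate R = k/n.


Code rate R = k/n
= 14/58
= 0.2414

0.2414


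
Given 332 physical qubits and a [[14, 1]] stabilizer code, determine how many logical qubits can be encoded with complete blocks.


Each code block uses 14 physical qubits for 1 logical qubit(s).
Number of complete blocks = floor(332 / 14) = 23
Logical qubits = 23 * 1
= 23

23


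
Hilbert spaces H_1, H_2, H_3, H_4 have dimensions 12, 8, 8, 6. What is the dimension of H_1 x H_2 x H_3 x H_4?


dim(H_1 x H_2 x H_3 x H_4) = 12 * 8 * 8 * 6
= 96 * 8 * 6
= 768 * 6
= 4608

4608


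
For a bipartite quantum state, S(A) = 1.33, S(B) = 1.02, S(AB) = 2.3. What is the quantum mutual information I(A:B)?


I(A:B) = S(A) + S(B) - S(AB)
= 1.33 + 1.02 - 2.3
= 0.0500

0.0500


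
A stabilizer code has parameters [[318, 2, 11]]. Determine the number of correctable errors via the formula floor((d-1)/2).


Code parameters: [[318, 2, 11]], distance d = 11.
Number of correctable errors = floor((d-1)/2)
= floor((11 - 1)/2)
= floor(10/2)
= 5

5


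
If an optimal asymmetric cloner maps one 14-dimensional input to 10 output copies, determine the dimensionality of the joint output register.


Output space = H^(tensor 10) where dim(H) = 14
dim = 14^10
= 196 (after 2 factors)
= 2744 (after 3 factors)
= 38416 (after 4 factors)
= 537824 (after 5 factors)
= 7529536 (after 6 factors)
= 105413504 (after 7 factors)
= 1475789056 (after 8 factors)
= 20661046784 (after 9 factors)
= 289254654976 (after 10 factors)
= 289254654976

289254654976


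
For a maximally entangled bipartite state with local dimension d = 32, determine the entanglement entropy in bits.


For a maximally entangled state in d x d:
S = log2(d) = log2(32)
= 5.0000

5.0000


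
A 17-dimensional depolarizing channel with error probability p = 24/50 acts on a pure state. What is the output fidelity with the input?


F = (1-p) + p/d
= (1 - 0.4800) + 0.4800/17
= 0.5200 + 0.0282
= 0.5482

0.5482


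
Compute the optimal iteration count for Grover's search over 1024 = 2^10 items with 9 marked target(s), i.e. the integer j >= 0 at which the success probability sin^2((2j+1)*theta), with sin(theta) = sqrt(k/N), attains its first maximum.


After j Grover iterations the success probability is P(j) = sin^2((2j+1)*theta), where sin(theta) = sqrt(k/N).
N = 2^10 = 1024, k = 9
sin(theta) = sqrt(k/N) = 0.09375
theta = arcsin(sqrt(k/N)) = 0.09388787511 rad
P(j) reaches its first maximum when (2j+1)*theta is as close as possible to pi/2, i.e. j = round(pi/(4*theta) - 1/2).
pi/(4*theta) - 1/2 = 7.8653
(For comparison, the common estimate pi/4 * sqrt(N/k) = 8.3776; the exact maximiser is used here.)
Optimal iterations = 8

8


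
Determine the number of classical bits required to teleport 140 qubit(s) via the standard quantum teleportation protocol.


Quantum teleportation requires 2 classical bits per qubit teleported.
140 qubit(s) -> 2 * 140 = 280 classical bits

280


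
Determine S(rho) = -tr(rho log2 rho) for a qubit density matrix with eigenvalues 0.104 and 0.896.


S = -p*log2(p) - (1-p)*log2(1-p)
p = 0.1040, 1-p = 0.8960
= -0.1040 * log2(0.1040) - 0.8960 * log2(0.8960)
= -(-0.3396) - (-0.1420)
= 0.4815

0.4815


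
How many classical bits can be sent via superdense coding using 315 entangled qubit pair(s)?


Superdense coding allows 2 classical bits per shared entangled pair.
315 pair(s) -> 2 * 315 = 630 classical bits

630


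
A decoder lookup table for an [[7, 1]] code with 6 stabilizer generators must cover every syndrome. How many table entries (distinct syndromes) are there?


Each stabilizer generator gives a binary (+1 or -1) measurement outcome.
With 6 independent generators:
Total syndromes = 2^6
= 64

64


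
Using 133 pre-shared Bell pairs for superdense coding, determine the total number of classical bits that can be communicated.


Superdense coding allows 2 classical bits per shared entangled pair.
133 pair(s) -> 2 * 133 = 266 classical bits

266


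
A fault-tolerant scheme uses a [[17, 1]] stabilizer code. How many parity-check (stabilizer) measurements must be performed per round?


For an [[n,k]] stabilizer code:
Number of stabilizer generators = n - k
= 17 - 1
= 16

16


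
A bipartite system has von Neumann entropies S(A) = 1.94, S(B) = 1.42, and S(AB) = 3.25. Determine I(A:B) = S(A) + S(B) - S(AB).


I(A:B) = S(A) + S(B) - S(AB)
= 1.94 + 1.42 - 3.25
= 0.1100

0.1100


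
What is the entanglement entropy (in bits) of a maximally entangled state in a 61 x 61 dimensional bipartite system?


For a maximally entangled state in d x d:
S = log2(d) = log2(61)
= 5.9307

5.9307


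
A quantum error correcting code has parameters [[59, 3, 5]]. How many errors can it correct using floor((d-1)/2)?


Code parameters: [[59, 3, 5]], distance d = 5.
Number of correctable errors = floor((d-1)/2)
= floor((5 - 1)/2)
= floor(4/2)
= 2

2


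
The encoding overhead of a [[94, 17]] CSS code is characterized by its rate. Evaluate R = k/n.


Code rate R = k/n
= 17/94
= 0.1809

0.1809


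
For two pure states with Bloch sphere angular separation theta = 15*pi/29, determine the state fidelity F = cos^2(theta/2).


For states separated by angle theta on Bloch sphere:
F = cos^2(theta/2)
theta = 15*pi/29 = 1.6250
theta/2 = 0.8125
cos(theta/2) = 0.6877
F = 0.4729

0.4729


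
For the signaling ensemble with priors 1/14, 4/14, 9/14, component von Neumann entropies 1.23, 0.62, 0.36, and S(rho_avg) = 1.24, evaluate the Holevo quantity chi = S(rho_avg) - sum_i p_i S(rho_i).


chi = S(rho) - sum_i p_i * S(rho_i)
Weighted entropy = 1/14 * 1.23 + 4/14 * 0.62 + 9/14 * 0.36
= 0.4964
chi = 1.24 - 0.4964
= 0.7436

0.7436


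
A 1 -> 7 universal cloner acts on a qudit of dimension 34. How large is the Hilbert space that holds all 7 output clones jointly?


Output space = H^(tensor 7) where dim(H) = 34
dim = 34^7
= 1156 (after 2 factors)
= 39304 (after 3 factors)
= 1336336 (after 4 factors)
= 45435424 (after 5 factors)
= 1544804416 (after 6 factors)
= 52523350144 (after 7 factors)
= 52523350144

52523350144


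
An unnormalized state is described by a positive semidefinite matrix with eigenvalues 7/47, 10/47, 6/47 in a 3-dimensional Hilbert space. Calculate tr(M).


tr(M) = sum of eigenvalues
= 7/47 + 10/47 + 6/47
= 23/47
= 0.4894

0.4894


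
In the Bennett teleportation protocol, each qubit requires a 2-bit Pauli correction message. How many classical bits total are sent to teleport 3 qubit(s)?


Quantum teleportation requires 2 classical bits per qubit teleported.
3 qubit(s) -> 2 * 3 = 6 classical bits

6


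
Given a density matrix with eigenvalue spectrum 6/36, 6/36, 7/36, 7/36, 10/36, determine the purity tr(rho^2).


tr(rho^2) = sum of eigenvalues squared
= (6/36)^2 + (6/36)^2 + (7/36)^2 + (7/36)^2 + (10/36)^2
= (36 + 36 + 49 + 49 + 100) / 1296
= 270/1296
= 0.2083

0.2083


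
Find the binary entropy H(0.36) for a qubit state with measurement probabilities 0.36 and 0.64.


S = -p*log2(p) - (1-p)*log2(1-p)
p = 0.3600, 1-p = 0.6400
= -0.3600 * log2(0.3600) - 0.6400 * log2(0.6400)
= -(-0.5306) - (-0.4121)
= 0.9427

0.9427


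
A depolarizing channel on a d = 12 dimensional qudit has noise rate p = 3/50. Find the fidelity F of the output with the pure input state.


F = (1-p) + p/d
= (1 - 0.0600) + 0.0600/12
= 0.9400 + 0.0050
= 0.9450

0.9450


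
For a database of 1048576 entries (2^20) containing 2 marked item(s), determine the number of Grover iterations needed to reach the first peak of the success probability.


After j Grover iterations the success probability is P(j) = sin^2((2j+1)*theta), where sin(theta) = sqrt(k/N).
N = 2^20 = 1048576, k = 2
sin(theta) = sqrt(k/N) = 0.001381067932
theta = arcsin(sqrt(k/N)) = 0.001381068371 rad
P(j) reaches its first maximum when (2j+1)*theta is as close as possible to pi/2, i.e. j = round(pi/(4*theta) - 1/2).
pi/(4*theta) - 1/2 = 568.1888
(For comparison, the common estimate pi/4 * sqrt(N/k) = 568.6890; the exact maximiser is used here.)
Optimal iterations = 568

568


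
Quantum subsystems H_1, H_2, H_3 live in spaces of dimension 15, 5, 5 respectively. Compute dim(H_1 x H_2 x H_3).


dim(H_1 x H_2 x H_3) = 15 * 5 * 5
= 75 * 5
= 375

375


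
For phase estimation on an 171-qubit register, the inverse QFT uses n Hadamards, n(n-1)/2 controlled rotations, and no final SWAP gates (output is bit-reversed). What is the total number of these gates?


Hadamard gates: 171
Controlled rotations: n*(n-1)/2 = 171*170/2 = 14535
SWAP gates: 0 (omitted)
Total = 171 + 14535
= 14706

14706


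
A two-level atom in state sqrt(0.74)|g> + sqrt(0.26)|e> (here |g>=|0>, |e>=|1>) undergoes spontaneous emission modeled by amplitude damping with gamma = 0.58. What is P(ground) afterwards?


For amplitude damping with parameter gamma on state sqrt(a)|0> + sqrt(b)|1>:
alpha^2 = 0.74, beta^2 = 0.26
P(|0>) = alpha^2 + gamma * beta^2
= 0.74 + 0.58 * 0.26
= 0.74 + 0.1508
= 0.8908

0.8908


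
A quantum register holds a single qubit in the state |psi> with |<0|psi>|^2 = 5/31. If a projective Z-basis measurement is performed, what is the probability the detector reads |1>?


|alpha|^2 = 5/31 = 0.1613
|beta|^2 = 1 - 5/31 = 26/31 = 0.8387
P(|1>) = |beta|^2 = 0.8387

0.8387


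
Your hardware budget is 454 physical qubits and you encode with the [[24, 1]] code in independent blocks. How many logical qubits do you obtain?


Each code block uses 24 physical qubits for 1 logical qubit(s).
Number of complete blocks = floor(454 / 24) = 18
Logical qubits = 18 * 1
= 18

18


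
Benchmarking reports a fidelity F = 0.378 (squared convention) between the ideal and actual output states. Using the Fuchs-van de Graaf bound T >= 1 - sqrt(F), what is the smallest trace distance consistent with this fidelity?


Fuchs-van de Graaf (squared-fidelity convention): 1 - sqrt(F) <= T <= sqrt(1 - F).
Lower bound: T >= 1 - sqrt(F)
sqrt(F) = sqrt(0.378) = 0.6148
T >= 1 - 0.6148
T >= 0.3852

0.3852


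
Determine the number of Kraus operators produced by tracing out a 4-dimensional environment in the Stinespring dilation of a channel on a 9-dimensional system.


Tracing out the environment in an orthonormal basis {|i>_E} gives Kraus operators K_i = <i|_E U |0>_E.
Number of Kraus operators = dim(H_env) = d_env
= 4

4


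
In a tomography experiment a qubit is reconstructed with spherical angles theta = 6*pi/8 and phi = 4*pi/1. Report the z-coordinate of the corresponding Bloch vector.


theta = 2.3562, phi = 12.5664
r_z = cos(theta) = -0.7071

-0.7071


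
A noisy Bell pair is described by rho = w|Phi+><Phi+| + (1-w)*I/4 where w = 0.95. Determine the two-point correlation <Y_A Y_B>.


|Phi+> = (|00> + |11>)/sqrt(2)
For the pure Bell state, <Y_A Y_B> = -1 (Bell-state Pauli correlator).
The maximally-mixed part I/4 has tr(I/4 * P tensor P) = 0 for any traceless Pauli P.
So <Y_A Y_B>_rho = w * (-1) + (1 - w) * 0
= 0.95 * (-1)
= -0.9500

-0.9500


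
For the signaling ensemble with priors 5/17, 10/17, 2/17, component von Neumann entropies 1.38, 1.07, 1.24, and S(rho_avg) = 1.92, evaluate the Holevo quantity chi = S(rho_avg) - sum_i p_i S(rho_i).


chi = S(rho) - sum_i p_i * S(rho_i)
Weighted entropy = 5/17 * 1.38 + 10/17 * 1.07 + 2/17 * 1.24
= 1.1812
chi = 1.92 - 1.1812
= 0.7388

0.7388


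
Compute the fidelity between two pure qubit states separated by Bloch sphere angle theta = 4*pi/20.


For states separated by angle theta on Bloch sphere:
F = cos^2(theta/2)
theta = 4*pi/20 = 0.6283
theta/2 = 0.3142
cos(theta/2) = 0.9511
F = 0.9045

0.9045


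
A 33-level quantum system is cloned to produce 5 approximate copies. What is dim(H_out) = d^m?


Output space = H^(tensor 5) where dim(H) = 33
dim = 33^5
= 1089 (after 2 factors)
= 35937 (after 3 factors)
= 1185921 (after 4 factors)
= 39135393 (after 5 factors)
= 39135393

39135393


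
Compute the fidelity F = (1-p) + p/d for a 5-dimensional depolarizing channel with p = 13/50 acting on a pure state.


F = (1-p) + p/d
= (1 - 0.2600) + 0.2600/5
= 0.7400 + 0.0520
= 0.7920

0.7920


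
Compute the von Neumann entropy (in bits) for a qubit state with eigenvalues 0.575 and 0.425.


S = -p*log2(p) - (1-p)*log2(1-p)
p = 0.5750, 1-p = 0.4250
= -0.5750 * log2(0.5750) - 0.4250 * log2(0.4250)
= -(-0.4591) - (-0.5246)
= 0.9837

0.9837


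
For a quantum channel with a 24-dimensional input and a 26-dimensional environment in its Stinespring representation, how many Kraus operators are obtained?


Tracing out the environment in an orthonormal basis {|i>_E} gives Kraus operators K_i = <i|_E U |0>_E.
Number of Kraus operators = dim(H_env) = d_env
= 26

26


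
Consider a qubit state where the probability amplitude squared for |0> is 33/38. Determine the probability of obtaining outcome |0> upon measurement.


|alpha|^2 = 33/38 = 0.8684
|beta|^2 = 1 - 33/38 = 5/38 = 0.1316
P(|0>) = |alpha|^2 = 0.8684

0.8684


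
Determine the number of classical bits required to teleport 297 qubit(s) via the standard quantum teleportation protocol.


Quantum teleportation requires 2 classical bits per qubit teleported.
297 qubit(s) -> 2 * 297 = 594 classical bits

594


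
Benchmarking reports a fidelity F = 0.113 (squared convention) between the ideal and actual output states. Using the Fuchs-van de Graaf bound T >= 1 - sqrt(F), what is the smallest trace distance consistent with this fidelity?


Fuchs-van de Graaf (squared-fidelity convention): 1 - sqrt(F) <= T <= sqrt(1 - F).
Lower bound: T >= 1 - sqrt(F)
sqrt(F) = sqrt(0.113) = 0.3362
T >= 1 - 0.3362
T >= 0.6638

0.6638


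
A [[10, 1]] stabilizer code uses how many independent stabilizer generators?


For an [[n,k]] stabilizer code:
Number of stabilizer generators = n - k
= 10 - 1
= 9

9


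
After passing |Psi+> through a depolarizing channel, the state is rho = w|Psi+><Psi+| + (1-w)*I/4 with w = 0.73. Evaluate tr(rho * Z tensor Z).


|Psi+> = (|01> + |10>)/sqrt(2)
For the pure Bell state, <Z_A Z_B> = -1 (Bell-state Pauli correlator).
The maximally-mixed part I/4 has tr(I/4 * P tensor P) = 0 for any traceless Pauli P.
So <Z_A Z_B>_rho = w * (-1) + (1 - w) * 0
= 0.73 * (-1)
= -0.7300

-0.7300


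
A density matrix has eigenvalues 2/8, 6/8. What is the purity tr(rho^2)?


tr(rho^2) = sum of eigenvalues squared
= (2/8)^2 + (6/8)^2
= (4 + 36) / 64
= 40/64
= 0.6250

0.6250


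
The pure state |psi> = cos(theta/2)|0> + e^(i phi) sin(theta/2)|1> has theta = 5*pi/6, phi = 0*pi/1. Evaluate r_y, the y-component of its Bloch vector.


theta = 2.6180, phi = 0.0000
r_y = sin(theta)*sin(phi) = 0.5000 * 0.0000
r_y = 0.0000

0.0000


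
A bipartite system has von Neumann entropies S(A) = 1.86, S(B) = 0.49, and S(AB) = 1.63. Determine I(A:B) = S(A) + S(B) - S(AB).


I(A:B) = S(A) + S(B) - S(AB)
= 1.86 + 0.49 - 1.63
= 0.7200

0.7200


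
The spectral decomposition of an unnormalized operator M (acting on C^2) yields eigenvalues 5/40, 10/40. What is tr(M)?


tr(M) = sum of eigenvalues
= 5/40 + 10/40
= 15/40
= 0.3750

0.3750


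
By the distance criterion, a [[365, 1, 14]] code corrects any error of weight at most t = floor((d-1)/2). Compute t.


Code parameters: [[365, 1, 14]], distance d = 14.
Number of correctable errors = floor((d-1)/2)
= floor((14 - 1)/2)
= floor(13/2)
= 6

6


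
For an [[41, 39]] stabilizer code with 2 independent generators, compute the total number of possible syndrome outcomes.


Each stabilizer generator gives a binary (+1 or -1) measurement outcome.
With 2 independent generators:
Total syndromes = 2^2
= 4

4


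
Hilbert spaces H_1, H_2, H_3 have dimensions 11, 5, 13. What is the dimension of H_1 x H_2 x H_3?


dim(H_1 x H_2 x H_3) = 11 * 5 * 13
= 55 * 13
= 715

715


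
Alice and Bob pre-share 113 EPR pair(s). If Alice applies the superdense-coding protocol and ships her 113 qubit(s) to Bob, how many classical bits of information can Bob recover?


Superdense coding allows 2 classical bits per shared entangled pair.
113 pair(s) -> 2 * 113 = 226 classical bits

226


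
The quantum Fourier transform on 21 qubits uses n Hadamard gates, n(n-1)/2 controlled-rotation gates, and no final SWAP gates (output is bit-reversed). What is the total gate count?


Hadamard gates: 21
Controlled rotations: n*(n-1)/2 = 21*20/2 = 210
SWAP gates: 0 (omitted)
Total = 21 + 210
= 231

231


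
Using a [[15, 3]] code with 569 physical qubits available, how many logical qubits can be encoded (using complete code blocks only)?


Each code block uses 15 physical qubits for 3 logical qubit(s).
Number of complete blocks = floor(569 / 15) = 37
Logical qubits = 37 * 3
= 111

111


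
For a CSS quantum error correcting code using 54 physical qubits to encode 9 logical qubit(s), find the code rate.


Code rate R = k/n
= 9/54
= 0.1667

0.1667


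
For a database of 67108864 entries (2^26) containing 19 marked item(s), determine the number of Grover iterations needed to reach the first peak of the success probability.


After j Grover iterations the success probability is P(j) = sin^2((2j+1)*theta), where sin(theta) = sqrt(k/N).
N = 2^26 = 67108864, k = 19
sin(theta) = sqrt(k/N) = 0.0005320921562
theta = arcsin(sqrt(k/N)) = 0.0005320921813 rad
P(j) reaches its first maximum when (2j+1)*theta is as close as possible to pi/2, i.e. j = round(pi/(4*theta) - 1/2).
pi/(4*theta) - 1/2 = 1475.5566
(For comparison, the common estimate pi/4 * sqrt(N/k) = 1476.0566; the exact maximiser is used here.)
Optimal iterations = 1476

1476


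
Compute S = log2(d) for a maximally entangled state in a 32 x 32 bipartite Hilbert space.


For a maximally entangled state in d x d:
S = log2(d) = log2(32)
= 5.0000

5.0000


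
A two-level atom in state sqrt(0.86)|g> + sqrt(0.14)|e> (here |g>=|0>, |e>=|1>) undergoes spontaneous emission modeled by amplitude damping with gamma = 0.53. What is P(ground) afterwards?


For amplitude damping with parameter gamma on state sqrt(a)|0> + sqrt(b)|1>:
alpha^2 = 0.86, beta^2 = 0.14
P(|0>) = alpha^2 + gamma * beta^2
= 0.86 + 0.53 * 0.14
= 0.86 + 0.0742
= 0.9342

0.9342


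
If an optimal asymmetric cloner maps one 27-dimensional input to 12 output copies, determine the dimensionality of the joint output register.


Output space = H^(tensor 12) where dim(H) = 27
dim = 27^12
= 729 (after 2 factors)
= 19683 (after 3 factors)
= 531441 (after 4 factors)
= 14348907 (after 5 factors)
= 387420489 (after 6 factors)
= 10460353203 (after 7 factors)
= 282429536481 (after 8 factors)
= 7625597484987 (after 9 factors)
= 205891132094649 (after 10 factors)
= 5559060566555523 (after 11 factors)
= 150094635296999121 (after 12 factors)
= 150094635296999121

150094635296999121


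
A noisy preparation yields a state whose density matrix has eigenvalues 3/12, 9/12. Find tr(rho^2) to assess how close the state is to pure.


tr(rho^2) = sum of eigenvalues squared
= (3/12)^2 + (9/12)^2
= (9 + 81) / 144
= 90/144
= 0.6250

0.6250


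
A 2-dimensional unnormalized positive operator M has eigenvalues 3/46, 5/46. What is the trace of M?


tr(M) = sum of eigenvalues
= 3/46 + 5/46
= 8/46
= 0.1739

0.1739


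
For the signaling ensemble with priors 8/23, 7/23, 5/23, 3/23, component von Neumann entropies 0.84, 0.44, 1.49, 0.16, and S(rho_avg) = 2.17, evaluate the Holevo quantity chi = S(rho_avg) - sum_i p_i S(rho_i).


chi = S(rho) - sum_i p_i * S(rho_i)
Weighted entropy = 8/23 * 0.84 + 7/23 * 0.44 + 5/23 * 1.49 + 3/23 * 0.16
= 0.7709
chi = 2.17 - 0.7709
= 1.3991

1.3991


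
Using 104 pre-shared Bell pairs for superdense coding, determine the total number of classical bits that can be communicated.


Superdense coding allows 2 classical bits per shared entangled pair.
104 pair(s) -> 2 * 104 = 208 classical bits

208


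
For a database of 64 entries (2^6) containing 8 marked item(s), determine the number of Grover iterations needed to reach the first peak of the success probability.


After j Grover iterations the success probability is P(j) = sin^2((2j+1)*theta), where sin(theta) = sqrt(k/N).
N = 2^6 = 64, k = 8
sin(theta) = sqrt(k/N) = 0.3535533906
theta = arcsin(sqrt(k/N)) = 0.3613671239 rad
P(j) reaches its first maximum when (2j+1)*theta is as close as possible to pi/2, i.e. j = round(pi/(4*theta) - 1/2).
pi/(4*theta) - 1/2 = 1.6734
(For comparison, the common estimate pi/4 * sqrt(N/k) = 2.2214; the exact maximiser is used here.)
Optimal iterations = 2

2


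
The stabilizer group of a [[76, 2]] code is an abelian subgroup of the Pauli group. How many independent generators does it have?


For an [[n,k]] stabilizer code:
Number of stabilizer generators = n - k
= 76 - 2
= 74

74


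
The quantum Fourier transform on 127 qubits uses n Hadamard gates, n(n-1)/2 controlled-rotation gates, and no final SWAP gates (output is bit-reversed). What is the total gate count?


Hadamard gates: 127
Controlled rotations: n*(n-1)/2 = 127*126/2 = 8001
SWAP gates: 0 (omitted)
Total = 127 + 8001
= 8128

8128


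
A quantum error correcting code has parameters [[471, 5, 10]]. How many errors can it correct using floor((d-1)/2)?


Code parameters: [[471, 5, 10]], distance d = 10.
Number of correctable errors = floor((d-1)/2)
= floor((10 - 1)/2)
= floor(9/2)
= 4

4


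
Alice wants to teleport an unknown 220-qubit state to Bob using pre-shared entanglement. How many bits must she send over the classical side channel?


Quantum teleportation requires 2 classical bits per qubit teleported.
220 qubit(s) -> 2 * 220 = 440 classical bits

440


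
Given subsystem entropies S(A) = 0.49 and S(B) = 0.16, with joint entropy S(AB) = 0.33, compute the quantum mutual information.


I(A:B) = S(A) + S(B) - S(AB)
= 0.49 + 0.16 - 0.33
= 0.3200

0.3200


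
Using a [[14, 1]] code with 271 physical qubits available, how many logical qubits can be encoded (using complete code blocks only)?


Each code block uses 14 physical qubits for 1 logical qubit(s).
Number of complete blocks = floor(271 / 14) = 19
Logical qubits = 19 * 1
= 19

19


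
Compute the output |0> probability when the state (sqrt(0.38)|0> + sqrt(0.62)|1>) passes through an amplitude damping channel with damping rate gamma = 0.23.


For amplitude damping with parameter gamma on state sqrt(a)|0> + sqrt(b)|1>:
alpha^2 = 0.38, beta^2 = 0.62
P(|0>) = alpha^2 + gamma * beta^2
= 0.38 + 0.23 * 0.62
= 0.38 + 0.1426
= 0.5226

0.5226


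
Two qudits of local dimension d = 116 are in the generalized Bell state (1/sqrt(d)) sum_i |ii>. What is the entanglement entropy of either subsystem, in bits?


For a maximally entangled state in d x d:
S = log2(d) = log2(116)
= 6.8580

6.8580


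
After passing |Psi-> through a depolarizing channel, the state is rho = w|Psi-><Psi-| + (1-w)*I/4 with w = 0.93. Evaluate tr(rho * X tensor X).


|Psi-> = (|01> - |10>)/sqrt(2)
For the pure Bell state, <X_A X_B> = -1 (Bell-state Pauli correlator).
The maximally-mixed part I/4 has tr(I/4 * P tensor P) = 0 for any traceless Pauli P.
So <X_A X_B>_rho = w * (-1) + (1 - w) * 0
= 0.93 * (-1)
= -0.9300

-0.9300


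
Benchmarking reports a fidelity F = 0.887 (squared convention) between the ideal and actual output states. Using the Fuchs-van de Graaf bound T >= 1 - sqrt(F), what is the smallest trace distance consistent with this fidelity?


Fuchs-van de Graaf (squared-fidelity convention): 1 - sqrt(F) <= T <= sqrt(1 - F).
Lower bound: T >= 1 - sqrt(F)
sqrt(F) = sqrt(0.887) = 0.9418
T >= 1 - 0.9418
T >= 0.0582

0.0582


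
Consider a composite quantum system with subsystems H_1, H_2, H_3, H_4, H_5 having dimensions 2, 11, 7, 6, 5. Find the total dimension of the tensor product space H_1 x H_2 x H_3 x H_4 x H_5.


dim(H_1 x H_2 x H_3 x H_4 x H_5) = 2 * 11 * 7 * 6 * 5
= 22 * 7 * 6 * 5
= 154 * 6 * 5
= 924 * 5
= 4620

4620


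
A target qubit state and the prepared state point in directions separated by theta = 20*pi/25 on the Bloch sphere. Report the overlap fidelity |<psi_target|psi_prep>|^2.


For states separated by angle theta on Bloch sphere:
F = cos^2(theta/2)
theta = 20*pi/25 = 2.5133
theta/2 = 1.2566
cos(theta/2) = 0.3090
F = 0.0955

0.0955


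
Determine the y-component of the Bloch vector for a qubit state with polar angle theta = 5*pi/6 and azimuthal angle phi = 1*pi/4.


theta = 2.6180, phi = 0.7854
r_y = sin(theta)*sin(phi) = 0.5000 * 0.7071
r_y = 0.3536

0.3536


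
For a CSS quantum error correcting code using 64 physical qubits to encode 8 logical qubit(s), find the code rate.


Code rate R = k/n
= 8/64
= 0.1250

0.1250


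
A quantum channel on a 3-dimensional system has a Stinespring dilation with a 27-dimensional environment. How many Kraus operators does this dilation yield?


Tracing out the environment in an orthonormal basis {|i>_E} gives Kraus operators K_i = <i|_E U |0>_E.
Number of Kraus operators = dim(H_env) = d_env
= 27

27


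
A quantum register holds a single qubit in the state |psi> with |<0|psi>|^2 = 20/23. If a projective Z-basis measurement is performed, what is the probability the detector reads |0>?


|alpha|^2 = 20/23 = 0.8696
|beta|^2 = 1 - 20/23 = 3/23 = 0.1304
P(|0>) = |alpha|^2 = 0.8696

0.8696


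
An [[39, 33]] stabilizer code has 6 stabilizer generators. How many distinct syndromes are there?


Each stabilizer generator gives a binary (+1 or -1) measurement outcome.
With 6 independent generators:
Total syndromes = 2^6
= 64

64


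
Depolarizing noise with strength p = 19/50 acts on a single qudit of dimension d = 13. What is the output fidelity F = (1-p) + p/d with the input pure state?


F = (1-p) + p/d
= (1 - 0.3800) + 0.3800/13
= 0.6200 + 0.0292
= 0.6492

0.6492


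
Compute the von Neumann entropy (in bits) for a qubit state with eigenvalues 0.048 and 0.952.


S = -p*log2(p) - (1-p)*log2(1-p)
p = 0.0480, 1-p = 0.9520
= -0.0480 * log2(0.0480) - 0.9520 * log2(0.9520)
= -(-0.2103) - (-0.0676)
= 0.2778

0.2778


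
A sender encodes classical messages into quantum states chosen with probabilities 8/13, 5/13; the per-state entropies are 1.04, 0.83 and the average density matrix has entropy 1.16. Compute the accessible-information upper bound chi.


chi = S(rho) - sum_i p_i * S(rho_i)
Weighted entropy = 8/13 * 1.04 + 5/13 * 0.83
= 0.9592
chi = 1.16 - 0.9592
= 0.2008

0.2008


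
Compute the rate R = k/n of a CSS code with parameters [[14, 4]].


Code rate R = k/n
= 4/14
= 0.2857

0.2857


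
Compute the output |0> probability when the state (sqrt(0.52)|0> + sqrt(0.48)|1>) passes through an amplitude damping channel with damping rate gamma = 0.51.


For amplitude damping with parameter gamma on state sqrt(a)|0> + sqrt(b)|1>:
alpha^2 = 0.52, beta^2 = 0.48
P(|0>) = alpha^2 + gamma * beta^2
= 0.52 + 0.51 * 0.48
= 0.52 + 0.2448
= 0.7648

0.7648


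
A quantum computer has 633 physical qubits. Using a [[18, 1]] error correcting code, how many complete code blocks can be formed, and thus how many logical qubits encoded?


Each code block uses 18 physical qubits for 1 logical qubit(s).
Number of complete blocks = floor(633 / 18) = 35
Logical qubits = 35 * 1
= 35

35


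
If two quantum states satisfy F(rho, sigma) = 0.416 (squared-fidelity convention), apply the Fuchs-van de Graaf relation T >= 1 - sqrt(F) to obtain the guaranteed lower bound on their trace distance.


Fuchs-van de Graaf (squared-fidelity convention): 1 - sqrt(F) <= T <= sqrt(1 - F).
Lower bound: T >= 1 - sqrt(F)
sqrt(F) = sqrt(0.416) = 0.6450
T >= 1 - 0.6450
T >= 0.3550

0.3550


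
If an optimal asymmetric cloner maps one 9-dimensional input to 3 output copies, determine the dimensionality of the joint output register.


Output space = H^(tensor 3) where dim(H) = 9
dim = 9^3
= 81 (after 2 factors)
= 729 (after 3 factors)
= 729

729


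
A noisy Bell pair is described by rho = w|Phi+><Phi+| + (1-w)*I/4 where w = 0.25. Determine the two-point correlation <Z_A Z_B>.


|Phi+> = (|00> + |11>)/sqrt(2)
For the pure Bell state, <Z_A Z_B> = +1 (Bell-state Pauli correlator).
The maximally-mixed part I/4 has tr(I/4 * P tensor P) = 0 for any traceless Pauli P.
So <Z_A Z_B>_rho = w * (+1) + (1 - w) * 0
= 0.25 * (+1)
= 0.2500

0.2500


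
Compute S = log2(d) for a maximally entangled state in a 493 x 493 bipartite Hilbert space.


For a maximally entangled state in d x d:
S = log2(d) = log2(493)
= 8.9454

8.9454


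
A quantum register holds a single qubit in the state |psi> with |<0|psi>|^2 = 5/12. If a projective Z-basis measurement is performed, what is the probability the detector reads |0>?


|alpha|^2 = 5/12 = 0.4167
|beta|^2 = 1 - 5/12 = 7/12 = 0.5833
P(|0>) = |alpha|^2 = 0.4167

0.4167


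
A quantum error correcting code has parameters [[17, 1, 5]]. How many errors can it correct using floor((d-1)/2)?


Code parameters: [[17, 1, 5]], distance d = 5.
Number of correctable errors = floor((d-1)/2)
= floor((5 - 1)/2)
= floor(4/2)
= 2

2


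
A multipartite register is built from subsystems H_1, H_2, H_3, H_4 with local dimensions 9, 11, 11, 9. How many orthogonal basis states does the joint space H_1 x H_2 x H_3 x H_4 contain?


dim(H_1 x H_2 x H_3 x H_4) = 9 * 11 * 11 * 9
= 99 * 11 * 9
= 1089 * 9
= 9801

9801


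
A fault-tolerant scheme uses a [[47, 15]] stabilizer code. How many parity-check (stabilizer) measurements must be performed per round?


For an [[n,k]] stabilizer code:
Number of stabilizer generators = n - k
= 47 - 15
= 32

32


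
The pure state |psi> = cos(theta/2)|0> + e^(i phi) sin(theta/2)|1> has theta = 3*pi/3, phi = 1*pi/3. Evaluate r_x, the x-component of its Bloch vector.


theta = 3.1416, phi = 1.0472
r_x = sin(theta)*cos(phi) = 0.0000 * 0.5000
r_x = 0.0000

0.0000


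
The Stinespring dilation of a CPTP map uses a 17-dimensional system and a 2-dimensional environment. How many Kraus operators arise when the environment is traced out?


Tracing out the environment in an orthonormal basis {|i>_E} gives Kraus operators K_i = <i|_E U |0>_E.
Number of Kraus operators = dim(H_env) = d_env
= 2

2


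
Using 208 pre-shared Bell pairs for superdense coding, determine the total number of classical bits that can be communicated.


Superdense coding allows 2 classical bits per shared entangled pair.
208 pair(s) -> 2 * 208 = 416 classical bits

416


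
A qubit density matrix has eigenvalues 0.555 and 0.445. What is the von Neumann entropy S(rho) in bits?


S = -p*log2(p) - (1-p)*log2(1-p)
p = 0.5550, 1-p = 0.4450
= -0.5550 * log2(0.5550) - 0.4450 * log2(0.4450)
= -(-0.4714) - (-0.5198)
= 0.9913

0.9913


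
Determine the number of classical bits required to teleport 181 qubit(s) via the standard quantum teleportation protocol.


Quantum teleportation requires 2 classical bits per qubit teleported.
181 qubit(s) -> 2 * 181 = 362 classical bits

362


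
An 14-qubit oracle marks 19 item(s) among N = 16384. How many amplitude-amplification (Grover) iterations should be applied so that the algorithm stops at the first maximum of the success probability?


After j Grover iterations the success probability is P(j) = sin^2((2j+1)*theta), where sin(theta) = sqrt(k/N).
N = 2^14 = 16384, k = 19
sin(theta) = sqrt(k/N) = 0.034053898
theta = arcsin(sqrt(k/N)) = 0.0340604833 rad
P(j) reaches its first maximum when (2j+1)*theta is as close as possible to pi/2, i.e. j = round(pi/(4*theta) - 1/2).
pi/(4*theta) - 1/2 = 22.5589
(For comparison, the common estimate pi/4 * sqrt(N/k) = 23.0634; the exact maximiser is used here.)
Optimal iterations = 23

23


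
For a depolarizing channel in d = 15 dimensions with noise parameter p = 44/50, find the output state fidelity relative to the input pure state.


F = (1-p) + p/d
= (1 - 0.8800) + 0.8800/15
= 0.1200 + 0.0587
= 0.1787

0.1787
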